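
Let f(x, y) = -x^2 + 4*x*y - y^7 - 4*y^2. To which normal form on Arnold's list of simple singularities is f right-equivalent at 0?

A_6

The Hessian of f at 0 has rank 1. Corank 1: A-series; mu = 6 gives A_6.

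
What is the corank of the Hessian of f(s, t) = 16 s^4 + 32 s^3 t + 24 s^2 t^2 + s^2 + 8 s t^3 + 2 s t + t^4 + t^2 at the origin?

Hessian at 0 has rank 1.

1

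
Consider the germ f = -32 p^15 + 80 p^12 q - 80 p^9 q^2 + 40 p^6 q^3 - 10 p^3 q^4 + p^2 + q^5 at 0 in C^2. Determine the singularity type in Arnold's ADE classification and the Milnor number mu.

Type A_{4}, Milnor number mu = 4.

The Hessian of f at 0 is [[2, 0], [0, 0]] with rank 1, so corank 1. A Groebner basis of the Jacobian ideal J(f) in C{p,q} is {q^4, p}; counting standard monomials gives mu = 4. Corank 1: A-series; mu = 4 gives A_4.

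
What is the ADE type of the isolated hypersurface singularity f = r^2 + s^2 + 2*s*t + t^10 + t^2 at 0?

A_{9}

The Hessian of f at 0 is [[2, 2, 0], [2, 2, 0], [0, 0, 2]] with rank 2, so corank 1. A Groebner basis of the Jacobian ideal J(f) in C{s,t,r} is {t^9, s + t, r}; counting standard monomials gives mu = 9. Corank 1: A-series; mu = 9 gives A_9.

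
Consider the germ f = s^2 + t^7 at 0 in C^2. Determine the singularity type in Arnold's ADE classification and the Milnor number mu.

The Hessian of f at 0 has rank 1. Corank 1: A-series; mu = 6 gives A_6.

Type A6, Milnor number mu = 6.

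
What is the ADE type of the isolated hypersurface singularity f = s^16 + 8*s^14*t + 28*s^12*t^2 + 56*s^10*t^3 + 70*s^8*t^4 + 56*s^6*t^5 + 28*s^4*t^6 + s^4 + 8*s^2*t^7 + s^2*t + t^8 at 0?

D9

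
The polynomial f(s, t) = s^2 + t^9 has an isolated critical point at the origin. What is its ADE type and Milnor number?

Type A_8, Milnor number mu = 8.

The Hessian of f at 0 has rank 1. Corank 1: A-series; mu = 8 gives A_8.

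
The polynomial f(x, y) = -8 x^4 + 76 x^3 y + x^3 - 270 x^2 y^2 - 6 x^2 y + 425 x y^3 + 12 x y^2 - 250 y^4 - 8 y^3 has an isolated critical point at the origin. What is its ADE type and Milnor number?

The Hessian of f at 0 has rank 0. Corank 2; j^3 = (x - 2*y)^3 is a perfect cube, so E-series; the 4-jet and mu = 7 give E_7.

Type E_7, Milnor number mu = 7.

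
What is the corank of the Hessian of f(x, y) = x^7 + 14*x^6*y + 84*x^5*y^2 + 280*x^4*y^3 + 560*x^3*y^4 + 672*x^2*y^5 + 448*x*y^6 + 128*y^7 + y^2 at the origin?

1

The Hessian at 0 is [[0, 0], [0, 2]] of rank 1; hence corank 1.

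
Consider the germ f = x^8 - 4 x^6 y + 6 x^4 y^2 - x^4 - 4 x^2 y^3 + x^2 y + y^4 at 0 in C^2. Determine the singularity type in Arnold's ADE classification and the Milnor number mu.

The Hessian of f at 0 has rank 0. Corank 2; j^3 = x^2*y has shape L^2 M (L != M), so D-series; mu = 5 gives D_5.

Type D5, Milnor number mu = 5.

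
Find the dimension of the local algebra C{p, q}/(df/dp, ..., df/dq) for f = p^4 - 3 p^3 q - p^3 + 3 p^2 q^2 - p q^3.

The Hessian of f at 0 has rank 0. Corank 2; j^3 = -p^3 is a perfect cube, so E-series; the 4-jet and mu = 7 give E_7.

7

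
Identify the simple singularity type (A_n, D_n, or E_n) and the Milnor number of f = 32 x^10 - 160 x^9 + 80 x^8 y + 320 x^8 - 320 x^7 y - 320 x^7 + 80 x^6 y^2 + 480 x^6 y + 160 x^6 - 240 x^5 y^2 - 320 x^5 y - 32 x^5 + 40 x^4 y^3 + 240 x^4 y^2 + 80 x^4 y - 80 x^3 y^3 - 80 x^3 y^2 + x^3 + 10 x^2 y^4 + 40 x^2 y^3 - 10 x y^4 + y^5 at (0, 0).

Type E8, Milnor number mu = 8.

The Hessian of f at 0 is [[0, 0], [0, 0]] with rank 0, so corank 2. A Groebner basis of the Jacobian ideal J(f) in C{x,y} is {y^5, x*y^3 - y^4/8, x^2}; counting standard monomials gives mu = 8. Corank 2; j^3 = x^3 is a perfect cube, so E-series; the 5-jet and mu = 8 give E_8.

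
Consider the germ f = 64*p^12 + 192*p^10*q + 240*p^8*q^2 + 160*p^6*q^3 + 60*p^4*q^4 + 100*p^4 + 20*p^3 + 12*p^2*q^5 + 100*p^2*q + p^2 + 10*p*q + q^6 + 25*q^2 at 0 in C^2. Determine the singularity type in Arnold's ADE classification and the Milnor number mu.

Type A5, Milnor number mu = 5.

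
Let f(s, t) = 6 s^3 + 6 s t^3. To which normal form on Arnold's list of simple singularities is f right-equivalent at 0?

E_{7}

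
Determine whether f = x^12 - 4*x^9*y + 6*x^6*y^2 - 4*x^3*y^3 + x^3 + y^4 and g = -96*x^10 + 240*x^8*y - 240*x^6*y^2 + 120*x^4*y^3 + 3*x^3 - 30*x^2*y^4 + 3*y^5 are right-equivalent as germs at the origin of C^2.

The Hessian of f at 0 is [[0, 0], [0, 0]] with rank 0, so corank 2. A Groebner basis of the Jacobian ideal J(f) in C{x,y} is {y^3, x^2}; counting standard monomials gives mu = 6. Corank 2; j^3 = x^3 is a perfect cube, so E-series; the 4-jet and mu = 6 give E_6. The Hessian of g at 0 is [[0, 0], [0, 0]] with rank 0, so corank 2. A Groebner basis of the Jacobian ideal J(g) in C{x,y} is {y^4, x^2}; counting standard monomials gives mu = 8. Corank 2; j^3 = 3*x^3 is a perfect cube, so E-series; the 5-jet and mu = 8 give E_8. f is E_6 but g is E_8, hence not right-equivalent.

No.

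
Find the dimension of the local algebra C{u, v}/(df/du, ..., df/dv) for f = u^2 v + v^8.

9

The Hessian of f at 0 is [[0, 0], [0, 0]] with rank 0, so corank 2. A Groebner basis of the Jacobian ideal J(f) in C{u,v} is {u^2/8 + v^7, u^3, u*v}; counting standard monomials gives mu = 9. Corank 2; j^3 = u^2*v has shape L^2 M (L != M), so D-series; mu = 9 gives D_9.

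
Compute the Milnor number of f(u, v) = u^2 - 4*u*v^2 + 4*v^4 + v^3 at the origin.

The Hessian of f at 0 is [[2, 0], [0, 0]] with rank 1, so corank 1. A Groebner basis of the Jacobian ideal J(f) in C{u,v} is {v^2, u}; counting standard monomials gives mu = 2. Corank 1: A-series; mu = 2 gives A_2.

2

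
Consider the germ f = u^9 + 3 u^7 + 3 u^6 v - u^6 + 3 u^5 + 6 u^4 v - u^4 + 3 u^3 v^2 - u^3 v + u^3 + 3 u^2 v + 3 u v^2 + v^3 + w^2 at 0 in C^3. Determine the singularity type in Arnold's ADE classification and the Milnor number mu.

Type E_7, Milnor number mu = 7.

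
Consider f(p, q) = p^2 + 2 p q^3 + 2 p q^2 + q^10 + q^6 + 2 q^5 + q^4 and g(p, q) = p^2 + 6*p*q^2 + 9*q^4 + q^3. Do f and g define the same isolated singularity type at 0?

No.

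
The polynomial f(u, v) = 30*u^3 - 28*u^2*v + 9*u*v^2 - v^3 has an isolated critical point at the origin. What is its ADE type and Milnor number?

The Hessian of f at 0 is [[0, 0], [0, 0]] with rank 0, so corank 2. A Groebner basis of the Jacobian ideal J(f) in C{u,v} is {v^3, u^2 - 3*v^2/26, u*v - 9*v^2/26}; counting standard monomials gives mu = 4. Corank 2; j^3 = (3*u - v)*(10*u^2 - 6*u*v + v^2) splits into three distinct lines over C (the quadratic factor has nonzero discriminant), so D_4.

Type D_{4}, Milnor number mu = 4.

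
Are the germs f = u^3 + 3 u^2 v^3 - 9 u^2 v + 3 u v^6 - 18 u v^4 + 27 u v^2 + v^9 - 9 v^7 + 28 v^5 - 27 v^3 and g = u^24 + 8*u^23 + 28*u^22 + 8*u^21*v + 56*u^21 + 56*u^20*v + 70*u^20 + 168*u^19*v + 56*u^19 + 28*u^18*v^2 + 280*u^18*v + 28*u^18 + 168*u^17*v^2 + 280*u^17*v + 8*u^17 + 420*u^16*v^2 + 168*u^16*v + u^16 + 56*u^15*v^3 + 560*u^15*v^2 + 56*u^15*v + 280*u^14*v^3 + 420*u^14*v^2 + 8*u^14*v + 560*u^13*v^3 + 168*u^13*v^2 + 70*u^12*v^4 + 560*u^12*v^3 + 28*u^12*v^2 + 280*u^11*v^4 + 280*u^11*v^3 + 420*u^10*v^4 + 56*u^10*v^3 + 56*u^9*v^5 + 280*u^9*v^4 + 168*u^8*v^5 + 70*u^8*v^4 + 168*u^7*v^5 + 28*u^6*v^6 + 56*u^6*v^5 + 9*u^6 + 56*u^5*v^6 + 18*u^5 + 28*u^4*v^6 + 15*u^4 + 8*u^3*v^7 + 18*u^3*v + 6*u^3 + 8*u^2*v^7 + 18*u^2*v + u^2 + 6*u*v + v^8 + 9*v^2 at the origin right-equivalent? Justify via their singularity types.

No.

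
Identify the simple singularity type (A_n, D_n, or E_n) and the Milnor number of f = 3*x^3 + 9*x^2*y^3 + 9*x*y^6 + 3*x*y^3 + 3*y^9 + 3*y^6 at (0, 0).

Type E_7, Milnor number mu = 7.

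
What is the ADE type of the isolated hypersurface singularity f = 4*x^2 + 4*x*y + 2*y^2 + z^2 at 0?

A1

The Hessian of f at 0 has rank 3. Corank 0: nondegenerate Morse point, so A_1.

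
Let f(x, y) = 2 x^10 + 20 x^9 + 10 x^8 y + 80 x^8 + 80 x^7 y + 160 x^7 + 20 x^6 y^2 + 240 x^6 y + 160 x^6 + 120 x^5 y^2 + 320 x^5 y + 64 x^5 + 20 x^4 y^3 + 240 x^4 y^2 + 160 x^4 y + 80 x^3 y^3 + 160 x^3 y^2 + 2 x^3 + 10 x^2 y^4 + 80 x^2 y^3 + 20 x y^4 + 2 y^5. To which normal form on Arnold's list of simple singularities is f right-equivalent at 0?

E_8

The Hessian of f at 0 is [[0, 0], [0, 0]] with rank 0, so corank 2. A Groebner basis of the Jacobian ideal J(f) in C{x,y} is {y^5, x*y^3 + y^4/8, x^2}; counting standard monomials gives mu = 8. Corank 2; j^3 = 2*x^3 is a perfect cube, so E-series; the 5-jet and mu = 8 give E_8.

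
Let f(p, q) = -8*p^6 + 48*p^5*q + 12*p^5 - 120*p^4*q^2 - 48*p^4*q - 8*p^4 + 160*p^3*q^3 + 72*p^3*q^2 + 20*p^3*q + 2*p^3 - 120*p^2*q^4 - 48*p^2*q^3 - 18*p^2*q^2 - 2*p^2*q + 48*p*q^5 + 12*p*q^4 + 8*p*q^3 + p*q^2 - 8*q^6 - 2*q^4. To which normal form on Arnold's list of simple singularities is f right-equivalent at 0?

The Hessian of f at 0 is [[0, 0], [0, 0]] with rank 0, so corank 2. A Groebner basis of the Jacobian ideal J(f) in C{p,q} is {q^3, p^2 + q^2/2, p*q + q^2/2}; counting standard monomials gives mu = 4. Corank 2; j^3 = p*(2*p^2 - 2*p*q + q^2) splits into three distinct lines over C (the quadratic factor has nonzero discriminant), so D_4.

D_{4}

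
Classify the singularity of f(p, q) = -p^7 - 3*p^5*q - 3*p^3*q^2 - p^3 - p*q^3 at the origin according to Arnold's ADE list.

E7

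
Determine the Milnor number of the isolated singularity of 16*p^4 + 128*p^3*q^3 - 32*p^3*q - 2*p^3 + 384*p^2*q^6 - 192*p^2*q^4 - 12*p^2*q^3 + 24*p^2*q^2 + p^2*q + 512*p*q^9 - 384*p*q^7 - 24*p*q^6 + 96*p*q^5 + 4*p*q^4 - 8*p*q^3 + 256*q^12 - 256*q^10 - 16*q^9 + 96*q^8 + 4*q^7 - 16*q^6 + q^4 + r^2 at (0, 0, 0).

5

The Hessian of f at 0 is [[0, 0, 0], [0, 0, 0], [0, 0, 2]] with rank 1, so corank 2. A Groebner basis of the Jacobian ideal J(f) in C{p,q,r} is {p*q^2, p*q/8 + q^3, p^2 - p*q/2, r}; counting standard monomials gives mu = 5. Corank 2; j^3 = -p^2*(2*p - q) has shape L^2 M (L != M), so D-series; mu = 5 gives D_5.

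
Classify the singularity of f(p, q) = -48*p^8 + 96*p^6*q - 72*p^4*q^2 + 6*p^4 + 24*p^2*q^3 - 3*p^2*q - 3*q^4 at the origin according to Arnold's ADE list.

D5

The Hessian of f at 0 has rank 0. Corank 2; j^3 = -3*p^2*q has shape L^2 M (L != M), so D-series; mu = 5 gives D_5.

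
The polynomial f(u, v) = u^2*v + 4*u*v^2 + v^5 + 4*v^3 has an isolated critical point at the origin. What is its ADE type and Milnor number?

Type D_{6}, Milnor number mu = 6.

The Hessian of f at 0 has rank 0. Corank 2; j^3 = v*(u + 2*v)^2 has shape L^2 M (L != M), so D-series; mu = 6 gives D_6.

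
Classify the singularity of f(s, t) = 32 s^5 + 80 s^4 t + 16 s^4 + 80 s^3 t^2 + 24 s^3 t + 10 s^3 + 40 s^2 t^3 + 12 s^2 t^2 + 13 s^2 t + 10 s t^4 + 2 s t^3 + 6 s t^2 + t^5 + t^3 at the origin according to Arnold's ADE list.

D4

The Hessian of f at 0 has rank 0. Corank 2; j^3 = (2*s + t)*(5*s^2 + 4*s*t + t^2) splits into three distinct lines over C (the quadratic factor has nonzero discriminant), so D_4.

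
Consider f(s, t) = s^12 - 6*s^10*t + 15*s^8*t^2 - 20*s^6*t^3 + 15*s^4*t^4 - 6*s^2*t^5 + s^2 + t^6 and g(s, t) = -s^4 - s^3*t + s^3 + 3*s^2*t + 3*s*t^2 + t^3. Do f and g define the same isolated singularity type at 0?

No.

The Hessian of f at 0 has rank 1. Corank 1: A-series; mu = 5 gives A_5. The Hessian of g at 0 has rank 0. Corank 2; j^3 = (s + t)^3 is a perfect cube, so E-series; the 4-jet and mu = 7 give E_7. f is A_5 but g is E_7, hence not right-equivalent.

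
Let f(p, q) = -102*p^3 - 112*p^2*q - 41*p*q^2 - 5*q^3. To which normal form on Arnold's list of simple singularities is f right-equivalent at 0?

The Hessian of f at 0 has rank 0. Corank 2; j^3 = -(3*p + q)*(34*p^2 + 26*p*q + 5*q^2) splits into three distinct lines over C (the quadratic factor has nonzero discriminant), so D_4.

D4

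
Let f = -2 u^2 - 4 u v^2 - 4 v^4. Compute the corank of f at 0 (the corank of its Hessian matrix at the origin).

1

Hessian at 0 has rank 1.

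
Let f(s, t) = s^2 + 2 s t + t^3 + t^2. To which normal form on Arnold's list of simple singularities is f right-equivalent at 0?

A_2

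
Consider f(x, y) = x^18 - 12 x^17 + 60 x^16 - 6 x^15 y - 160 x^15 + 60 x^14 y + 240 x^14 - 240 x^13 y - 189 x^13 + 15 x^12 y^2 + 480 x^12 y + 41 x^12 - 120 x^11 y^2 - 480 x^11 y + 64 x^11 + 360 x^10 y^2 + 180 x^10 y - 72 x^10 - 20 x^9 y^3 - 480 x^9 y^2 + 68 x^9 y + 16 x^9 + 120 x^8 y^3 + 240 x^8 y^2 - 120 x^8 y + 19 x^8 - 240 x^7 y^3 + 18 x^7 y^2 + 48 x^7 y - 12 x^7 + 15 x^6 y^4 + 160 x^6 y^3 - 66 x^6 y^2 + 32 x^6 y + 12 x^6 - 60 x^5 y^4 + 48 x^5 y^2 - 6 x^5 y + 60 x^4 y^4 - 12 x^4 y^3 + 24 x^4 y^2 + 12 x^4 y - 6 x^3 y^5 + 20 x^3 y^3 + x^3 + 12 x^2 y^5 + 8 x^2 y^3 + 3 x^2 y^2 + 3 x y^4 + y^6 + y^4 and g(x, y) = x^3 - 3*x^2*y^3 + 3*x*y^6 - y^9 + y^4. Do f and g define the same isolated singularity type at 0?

The Hessian of f at 0 has rank 0. Corank 2; j^3 = x^3 is a perfect cube, so E-series; the 4-jet and mu = 6 give E_6. The Hessian of g at 0 has rank 0. Corank 2; j^3 = x^3 is a perfect cube, so E-series; the 4-jet and mu = 6 give E_6. Both have type E_6, hence right-equivalent.

Yes.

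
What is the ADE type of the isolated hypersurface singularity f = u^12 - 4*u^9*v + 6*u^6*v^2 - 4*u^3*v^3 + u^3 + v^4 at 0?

E_6

The Hessian of f at 0 is [[0, 0], [0, 0]] with rank 0, so corank 2. A Groebner basis of the Jacobian ideal J(f) in C{u,v} is {v^3, u^2}; counting standard monomials gives mu = 6. Corank 2; j^3 = u^3 is a perfect cube, so E-series; the 4-jet and mu = 6 give E_6.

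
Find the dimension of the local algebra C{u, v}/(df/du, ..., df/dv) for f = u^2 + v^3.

The Hessian of f at 0 is [[2, 0], [0, 0]] with rank 1, so corank 1. A Groebner basis of the Jacobian ideal J(f) in C{u,v} is {v^2, u}; counting standard monomials gives mu = 2. Corank 1: A-series; mu = 2 gives A_2.

2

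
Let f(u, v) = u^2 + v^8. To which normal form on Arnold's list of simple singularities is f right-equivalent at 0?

The Hessian of f at 0 has rank 1. Corank 1: A-series; mu = 7 gives A_7.

A_{7}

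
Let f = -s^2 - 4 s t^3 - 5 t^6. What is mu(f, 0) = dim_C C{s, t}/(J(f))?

5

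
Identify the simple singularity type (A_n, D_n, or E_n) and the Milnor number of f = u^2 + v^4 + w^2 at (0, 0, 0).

The Hessian of f at 0 has rank 2. Corank 1: A-series; mu = 3 gives A_3.

Type A_{3}, Milnor number mu = 3.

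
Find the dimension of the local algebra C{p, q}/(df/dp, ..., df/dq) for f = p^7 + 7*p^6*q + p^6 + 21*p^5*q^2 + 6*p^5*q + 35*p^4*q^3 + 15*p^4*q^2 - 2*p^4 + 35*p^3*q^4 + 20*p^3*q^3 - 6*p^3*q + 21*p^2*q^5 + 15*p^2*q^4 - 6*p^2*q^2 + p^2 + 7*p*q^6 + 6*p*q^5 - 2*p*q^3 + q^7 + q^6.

The Hessian of f at 0 has rank 1. Corank 1: A-series; mu = 6 gives A_6.

6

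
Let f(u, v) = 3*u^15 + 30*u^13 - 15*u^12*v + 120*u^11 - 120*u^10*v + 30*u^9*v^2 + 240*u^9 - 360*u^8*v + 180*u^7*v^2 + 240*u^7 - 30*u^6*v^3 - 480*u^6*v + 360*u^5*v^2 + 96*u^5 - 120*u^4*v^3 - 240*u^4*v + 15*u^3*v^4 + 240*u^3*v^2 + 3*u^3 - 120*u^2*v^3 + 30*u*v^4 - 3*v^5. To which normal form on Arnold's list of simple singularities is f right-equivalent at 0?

E8

The Hessian of f at 0 has rank 0. Corank 2; j^3 = 3*u^3 is a perfect cube, so E-series; the 5-jet and mu = 8 give E_8.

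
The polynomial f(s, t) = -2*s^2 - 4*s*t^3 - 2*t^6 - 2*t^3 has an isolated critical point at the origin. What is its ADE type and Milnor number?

Type A2, Milnor number mu = 2.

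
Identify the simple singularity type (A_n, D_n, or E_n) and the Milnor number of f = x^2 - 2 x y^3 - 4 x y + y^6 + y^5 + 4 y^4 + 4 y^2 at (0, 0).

Type A_{4}, Milnor number mu = 4.

The Hessian of f at 0 has rank 1. Corank 1: A-series; mu = 4 gives A_4.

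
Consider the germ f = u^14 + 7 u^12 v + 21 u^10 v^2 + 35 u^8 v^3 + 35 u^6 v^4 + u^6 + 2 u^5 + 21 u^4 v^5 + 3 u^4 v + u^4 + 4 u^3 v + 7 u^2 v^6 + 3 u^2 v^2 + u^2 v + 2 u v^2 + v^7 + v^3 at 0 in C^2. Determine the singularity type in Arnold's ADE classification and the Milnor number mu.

The Hessian of f at 0 is [[0, 0], [0, 0]] with rank 0, so corank 2. A Groebner basis of the Jacobian ideal J(f) in C{u,v} is {-u^2/6 + u*v^3 - 5*u*v^2/2 + u*v/3 - 11*v^3/6 + v^2/2, u^2/2 + 7*u*v^2/2 + v^4 + 5*v^3/2 - v^2/2, u^3 - u^2/6 + 7*u*v^2/2 - 11*u*v/3 + 7*v^3/6 - 7*v^2/2, u^2*v + u*v + v^2}; counting standard monomials gives mu = 8. Corank 2; j^3 = v*(u + v)^2 has shape L^2 M (L != M), so D-series; mu = 8 gives D_8.

Type D8, Milnor number mu = 8.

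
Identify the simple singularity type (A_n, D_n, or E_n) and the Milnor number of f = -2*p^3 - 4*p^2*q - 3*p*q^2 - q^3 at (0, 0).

Type D_{4}, Milnor number mu = 4.

The Hessian of f at 0 has rank 0. Corank 2; j^3 = -(p + q)*(2*p^2 + 2*p*q + q^2) splits into three distinct lines over C (the quadratic factor has nonzero discriminant), so D_4.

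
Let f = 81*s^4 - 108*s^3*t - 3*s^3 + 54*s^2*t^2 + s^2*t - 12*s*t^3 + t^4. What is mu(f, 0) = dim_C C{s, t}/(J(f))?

5

The Hessian of f at 0 is [[0, 0], [0, 0]] with rank 0, so corank 2. A Groebner basis of the Jacobian ideal J(f) in C{s,t} is {s*t^2, s*t/12 + t^3, s^2 - s*t/3}; counting standard monomials gives mu = 5. Corank 2; j^3 = -s^2*(3*s - t) has shape L^2 M (L != M), so D-series; mu = 5 gives D_5.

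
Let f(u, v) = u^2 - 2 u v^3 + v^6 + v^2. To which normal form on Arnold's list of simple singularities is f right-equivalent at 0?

The Hessian of f at 0 has rank 2. Corank 0: nondegenerate Morse point, so A_1.

A_1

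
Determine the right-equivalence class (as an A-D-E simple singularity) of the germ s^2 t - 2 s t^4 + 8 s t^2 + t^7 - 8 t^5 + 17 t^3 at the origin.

The Hessian of f at 0 has rank 0. Corank 2; j^3 = t*(s^2 + 8*s*t + 17*t^2) splits into three distinct lines over C (the quadratic factor has nonzero discriminant), so D_4.

D_4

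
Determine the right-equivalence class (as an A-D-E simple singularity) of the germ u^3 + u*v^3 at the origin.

E_7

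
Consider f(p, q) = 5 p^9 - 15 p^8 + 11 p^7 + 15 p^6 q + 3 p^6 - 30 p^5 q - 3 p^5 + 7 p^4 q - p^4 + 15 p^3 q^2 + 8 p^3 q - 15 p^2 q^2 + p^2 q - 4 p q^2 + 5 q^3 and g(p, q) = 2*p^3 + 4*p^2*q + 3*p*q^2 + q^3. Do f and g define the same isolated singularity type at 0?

Yes.

The Hessian of f at 0 has rank 0. Corank 2; j^3 = q*(p^2 - 4*p*q + 5*q^2) splits into three distinct lines over C (the quadratic factor has nonzero discriminant), so D_4. The Hessian of g at 0 has rank 0. Corank 2; j^3 = (p + q)*(2*p^2 + 2*p*q + q^2) splits into three distinct lines over C (the quadratic factor has nonzero discriminant), so D_4. Both have type D_4, hence right-equivalent.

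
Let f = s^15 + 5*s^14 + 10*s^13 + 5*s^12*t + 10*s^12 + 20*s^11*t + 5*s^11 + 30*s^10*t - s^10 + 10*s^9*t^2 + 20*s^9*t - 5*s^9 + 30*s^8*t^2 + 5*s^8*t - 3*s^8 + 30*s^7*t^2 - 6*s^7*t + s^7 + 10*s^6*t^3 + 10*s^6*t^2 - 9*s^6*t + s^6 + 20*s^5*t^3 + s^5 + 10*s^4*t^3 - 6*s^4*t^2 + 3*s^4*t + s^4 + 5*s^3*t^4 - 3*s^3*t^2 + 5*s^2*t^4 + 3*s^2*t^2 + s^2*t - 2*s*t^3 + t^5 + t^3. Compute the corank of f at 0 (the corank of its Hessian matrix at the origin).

Hessian at 0 has rank 0.

2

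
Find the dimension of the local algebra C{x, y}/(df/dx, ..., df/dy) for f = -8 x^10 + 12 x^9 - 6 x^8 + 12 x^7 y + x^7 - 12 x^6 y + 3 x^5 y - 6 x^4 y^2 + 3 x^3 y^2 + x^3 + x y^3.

7

The Hessian of f at 0 has rank 0. Corank 2; j^3 = x^3 is a perfect cube, so E-series; the 4-jet and mu = 7 give E_7.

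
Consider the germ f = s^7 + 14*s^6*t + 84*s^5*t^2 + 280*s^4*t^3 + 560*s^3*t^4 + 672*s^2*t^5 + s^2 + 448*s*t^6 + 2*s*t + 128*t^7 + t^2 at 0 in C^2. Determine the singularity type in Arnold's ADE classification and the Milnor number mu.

The Hessian of f at 0 has rank 1. Corank 1: A-series; mu = 6 gives A_6.

Type A6, Milnor number mu = 6.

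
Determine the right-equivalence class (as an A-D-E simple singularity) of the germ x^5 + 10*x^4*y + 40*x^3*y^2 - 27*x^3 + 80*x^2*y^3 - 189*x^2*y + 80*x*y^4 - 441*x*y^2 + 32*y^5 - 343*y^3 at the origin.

E8

The Hessian of f at 0 is [[0, 0], [0, 0]] with rank 0, so corank 2. A Groebner basis of the Jacobian ideal J(f) in C{x,y} is {y^5, x*y^3 + 9*y^4/4, x^2 + 14*x*y/3 + 49*y^2/9}; counting standard monomials gives mu = 8. Corank 2; j^3 = -(3*x + 7*y)^3 is a perfect cube, so E-series; the 5-jet and mu = 8 give E_8.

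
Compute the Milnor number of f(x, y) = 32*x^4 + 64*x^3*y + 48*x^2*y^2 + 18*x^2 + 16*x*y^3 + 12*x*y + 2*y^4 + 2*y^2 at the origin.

The Hessian of f at 0 has rank 1. Corank 1: A-series; mu = 3 gives A_3.

3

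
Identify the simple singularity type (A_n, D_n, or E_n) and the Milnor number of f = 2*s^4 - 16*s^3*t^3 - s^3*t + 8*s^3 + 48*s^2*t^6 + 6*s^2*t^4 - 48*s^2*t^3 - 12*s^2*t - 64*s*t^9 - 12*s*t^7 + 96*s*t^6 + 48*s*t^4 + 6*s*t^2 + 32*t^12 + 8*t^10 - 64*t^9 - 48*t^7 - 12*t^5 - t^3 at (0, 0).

The Hessian of f at 0 has rank 0. Corank 2; j^3 = (2*s - t)^3 is a perfect cube, so E-series; the 4-jet and mu = 7 give E_7.

Type E_{7}, Milnor number mu = 7.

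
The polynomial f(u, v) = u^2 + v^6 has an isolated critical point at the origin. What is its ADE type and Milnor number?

The Hessian of f at 0 has rank 1. Corank 1: A-series; mu = 5 gives A_5.

Type A_5, Milnor number mu = 5.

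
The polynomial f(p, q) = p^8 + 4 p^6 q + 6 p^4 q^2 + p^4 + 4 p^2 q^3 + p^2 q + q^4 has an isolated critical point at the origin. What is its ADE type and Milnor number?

Type D_{5}, Milnor number mu = 5.

The Hessian of f at 0 has rank 0. Corank 2; j^3 = p^2*q has shape L^2 M (L != M), so D-series; mu = 5 gives D_5.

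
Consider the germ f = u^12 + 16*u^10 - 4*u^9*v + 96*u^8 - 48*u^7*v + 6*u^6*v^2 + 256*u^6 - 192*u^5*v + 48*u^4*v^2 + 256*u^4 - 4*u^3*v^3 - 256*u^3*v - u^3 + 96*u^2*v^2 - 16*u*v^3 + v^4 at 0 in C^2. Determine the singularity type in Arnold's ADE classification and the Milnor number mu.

Type E_6, Milnor number mu = 6.

The Hessian of f at 0 has rank 0. Corank 2; j^3 = -u^3 is a perfect cube, so E-series; the 4-jet and mu = 6 give E_6.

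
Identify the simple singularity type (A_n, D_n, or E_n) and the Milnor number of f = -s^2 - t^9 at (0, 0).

Type A8, Milnor number mu = 8.

The Hessian of f at 0 has rank 1. Corank 1: A-series; mu = 8 gives A_8.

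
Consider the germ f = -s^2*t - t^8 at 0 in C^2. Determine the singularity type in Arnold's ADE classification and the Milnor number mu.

The Hessian of f at 0 is [[0, 0], [0, 0]] with rank 0, so corank 2. A Groebner basis of the Jacobian ideal J(f) in C{s,t} is {s^2/8 + t^7, s^3, s*t}; counting standard monomials gives mu = 9. Corank 2; j^3 = -s^2*t has shape L^2 M (L != M), so D-series; mu = 9 gives D_9.

Type D9, Milnor number mu = 9.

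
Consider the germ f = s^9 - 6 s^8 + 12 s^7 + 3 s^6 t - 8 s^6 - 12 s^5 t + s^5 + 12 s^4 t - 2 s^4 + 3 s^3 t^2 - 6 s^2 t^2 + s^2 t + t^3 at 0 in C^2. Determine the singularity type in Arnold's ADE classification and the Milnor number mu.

Type D_{4}, Milnor number mu = 4.

The Hessian of f at 0 has rank 0. Corank 2; j^3 = t*(s^2 + t^2) splits into three distinct lines over C (the quadratic factor has nonzero discriminant), so D_4.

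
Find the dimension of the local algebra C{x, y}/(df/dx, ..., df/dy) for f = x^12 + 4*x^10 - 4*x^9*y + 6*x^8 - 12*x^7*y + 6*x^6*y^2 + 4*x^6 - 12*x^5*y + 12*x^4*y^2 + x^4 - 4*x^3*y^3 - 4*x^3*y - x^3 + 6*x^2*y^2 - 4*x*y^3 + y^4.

The Hessian of f at 0 is [[0, 0], [0, 0]] with rank 0, so corank 2. A Groebner basis of the Jacobian ideal J(f) in C{x,y} is {y^4, x*y^2 - y^3/3, x^2}; counting standard monomials gives mu = 6. Corank 2; j^3 = -x^3 is a perfect cube, so E-series; the 4-jet and mu = 6 give E_6.

6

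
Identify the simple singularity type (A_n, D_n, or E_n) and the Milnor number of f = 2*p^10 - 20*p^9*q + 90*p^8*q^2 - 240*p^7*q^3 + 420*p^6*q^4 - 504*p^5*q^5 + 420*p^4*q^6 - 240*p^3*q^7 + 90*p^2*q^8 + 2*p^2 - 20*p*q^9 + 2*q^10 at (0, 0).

Type A_9, Milnor number mu = 9.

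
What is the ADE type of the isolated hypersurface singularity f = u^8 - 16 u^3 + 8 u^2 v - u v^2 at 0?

The Hessian of f at 0 has rank 0. Corank 2; j^3 = -u*(4*u - v)^2 has shape L^2 M (L != M), so D-series; mu = 9 gives D_9.

D_{9}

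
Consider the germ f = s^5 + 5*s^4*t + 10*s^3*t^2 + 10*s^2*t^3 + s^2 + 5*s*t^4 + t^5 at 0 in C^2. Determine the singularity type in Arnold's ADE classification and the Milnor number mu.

Type A_4, Milnor number mu = 4.

The Hessian of f at 0 is [[2, 0], [0, 0]] with rank 1, so corank 1. A Groebner basis of the Jacobian ideal J(f) in C{s,t} is {t^4, s}; counting standard monomials gives mu = 4. Corank 1: A-series; mu = 4 gives A_4.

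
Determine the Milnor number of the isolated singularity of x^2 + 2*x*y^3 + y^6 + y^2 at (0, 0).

1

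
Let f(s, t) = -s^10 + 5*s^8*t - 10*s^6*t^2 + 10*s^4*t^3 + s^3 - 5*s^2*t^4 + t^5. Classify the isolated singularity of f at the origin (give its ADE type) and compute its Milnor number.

The Hessian of f at 0 has rank 0. Corank 2; j^3 = s^3 is a perfect cube, so E-series; the 5-jet and mu = 8 give E_8.

Type E_{8}, Milnor number mu = 8.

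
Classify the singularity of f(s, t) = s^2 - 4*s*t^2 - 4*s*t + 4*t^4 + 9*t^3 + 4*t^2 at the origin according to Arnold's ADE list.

A_2

The Hessian of f at 0 has rank 1. Corank 1: A-series; mu = 2 gives A_2.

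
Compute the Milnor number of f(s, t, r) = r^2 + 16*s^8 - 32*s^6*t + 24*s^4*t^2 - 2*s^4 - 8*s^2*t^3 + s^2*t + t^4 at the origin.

The Hessian of f at 0 is [[0, 0, 0], [0, 0, 0], [0, 0, 2]] with rank 1, so corank 2. A Groebner basis of the Jacobian ideal J(f) in C{s,t,r} is {s^3, s^2/4 + t^3, s*t, r}; counting standard monomials gives mu = 5. Corank 2; j^3 = s^2*t has shape L^2 M (L != M), so D-series; mu = 5 gives D_5.

5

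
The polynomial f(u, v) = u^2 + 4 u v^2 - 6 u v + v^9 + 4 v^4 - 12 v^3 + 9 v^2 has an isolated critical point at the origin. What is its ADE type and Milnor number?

Type A8, Milnor number mu = 8.

The Hessian of f at 0 has rank 1. Corank 1: A-series; mu = 8 gives A_8.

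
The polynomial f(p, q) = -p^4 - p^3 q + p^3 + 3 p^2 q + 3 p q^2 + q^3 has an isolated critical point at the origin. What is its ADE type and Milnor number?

Type E7, Milnor number mu = 7.

The Hessian of f at 0 is [[0, 0], [0, 0]] with rank 0, so corank 2. A Groebner basis of the Jacobian ideal J(f) in C{p,q} is {3*p^2 + 6*p*q + q^4 + q^3 + 3*q^2, p^3 - 3*p^2 - 6*p*q - 3*q^2, p^2*q + 3*p^2 + 6*p*q + 3*q^2, -2*p^2 + p*q^2 - 4*p*q + q^3/3 - 2*q^2}; counting standard monomials gives mu = 7. Corank 2; j^3 = (p + q)^3 is a perfect cube, so E-series; the 4-jet and mu = 7 give E_7.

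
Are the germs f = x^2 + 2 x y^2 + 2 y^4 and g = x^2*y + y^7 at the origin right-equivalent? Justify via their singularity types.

The Hessian of f at 0 is [[2, 0], [0, 0]] with rank 1, so corank 1. A Groebner basis of the Jacobian ideal J(f) in C{x,y} is {x^2, x*y, x + y^2}; counting standard monomials gives mu = 3. Corank 1: A-series; mu = 3 gives A_3. The Hessian of g at 0 is [[0, 0], [0, 0]] with rank 0, so corank 2. A Groebner basis of the Jacobian ideal J(g) in C{x,y} is {x^2/7 + y^6, x^3, x*y}; counting standard monomials gives mu = 8. Corank 2; j^3 = x^2*y has shape L^2 M (L != M), so D-series; mu = 8 gives D_8. f is A_3 but g is D_8, hence not right-equivalent.

No.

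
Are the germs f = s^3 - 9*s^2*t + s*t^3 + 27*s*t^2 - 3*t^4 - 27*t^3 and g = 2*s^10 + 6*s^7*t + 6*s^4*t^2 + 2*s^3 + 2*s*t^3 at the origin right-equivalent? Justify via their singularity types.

Yes.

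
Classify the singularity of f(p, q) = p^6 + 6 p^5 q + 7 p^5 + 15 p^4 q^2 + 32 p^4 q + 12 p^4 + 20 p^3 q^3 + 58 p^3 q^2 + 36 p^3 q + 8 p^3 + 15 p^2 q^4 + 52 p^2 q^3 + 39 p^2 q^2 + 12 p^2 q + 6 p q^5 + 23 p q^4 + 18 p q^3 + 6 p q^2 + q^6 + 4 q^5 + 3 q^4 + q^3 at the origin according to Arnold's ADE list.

The Hessian of f at 0 is [[0, 0], [0, 0]] with rank 0, so corank 2. A Groebner basis of the Jacobian ideal J(f) in C{p,q} is {-20*p^2 + p*q^3 - 5*p*q^2 - 20*p*q - 5*q^3/2 - 5*q^2, 32*p^2 + 8*p*q^2 + 32*p*q + q^4 + 4*q^3 + 8*q^2, p^3 - 3*p^2/2 - 9*p*q^2/8 - 3*p*q/2 - 7*q^3/16 - 3*q^2/8, p^2*q + p^2 + 5*p*q^2/4 + p*q + 3*q^3/8 + q^2/4}; counting standard monomials gives mu = 8. Corank 2; j^3 = (2*p + q)^3 is a perfect cube, so E-series; the 5-jet and mu = 8 give E_8.

E_{8}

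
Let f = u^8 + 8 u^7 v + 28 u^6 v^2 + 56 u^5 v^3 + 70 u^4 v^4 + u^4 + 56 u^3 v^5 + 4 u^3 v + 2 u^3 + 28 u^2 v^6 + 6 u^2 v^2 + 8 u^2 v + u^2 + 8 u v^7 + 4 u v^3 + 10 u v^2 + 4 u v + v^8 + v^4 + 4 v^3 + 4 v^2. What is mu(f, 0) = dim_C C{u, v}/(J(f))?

7

The Hessian of f at 0 has rank 1. Corank 1: A-series; mu = 7 gives A_7.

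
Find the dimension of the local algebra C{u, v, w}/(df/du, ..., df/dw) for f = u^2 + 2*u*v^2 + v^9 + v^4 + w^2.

8

The Hessian of f at 0 has rank 2. Corank 1: A-series; mu = 8 gives A_8.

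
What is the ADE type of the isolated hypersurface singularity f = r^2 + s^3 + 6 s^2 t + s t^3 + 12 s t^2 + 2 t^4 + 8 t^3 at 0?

The Hessian of f at 0 is [[0, 0, 0], [0, 0, 0], [0, 0, 2]] with rank 1, so corank 2. A Groebner basis of the Jacobian ideal J(f) in C{s,t,r} is {s^3 + 6*s^2*t + 48*s^2 + 192*s*t + 192*t^2, -6*s^2 + s*t^2 - 24*s*t - 24*t^2, 3*s^2 + 12*s*t + t^3 + 12*t^2, r}; counting standard monomials gives mu = 7. Corank 2; j^3 = (s + 2*t)^3 is a perfect cube, so E-series; the 4-jet and mu = 7 give E_7.

E_{7}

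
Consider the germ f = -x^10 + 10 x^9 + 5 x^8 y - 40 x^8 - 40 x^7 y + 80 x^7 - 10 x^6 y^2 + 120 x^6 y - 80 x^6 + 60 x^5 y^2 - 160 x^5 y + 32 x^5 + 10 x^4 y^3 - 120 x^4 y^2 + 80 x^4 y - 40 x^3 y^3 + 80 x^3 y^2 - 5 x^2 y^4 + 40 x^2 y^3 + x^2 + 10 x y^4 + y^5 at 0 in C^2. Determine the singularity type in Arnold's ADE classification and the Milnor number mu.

Type A_{4}, Milnor number mu = 4.

The Hessian of f at 0 has rank 1. Corank 1: A-series; mu = 4 gives A_4.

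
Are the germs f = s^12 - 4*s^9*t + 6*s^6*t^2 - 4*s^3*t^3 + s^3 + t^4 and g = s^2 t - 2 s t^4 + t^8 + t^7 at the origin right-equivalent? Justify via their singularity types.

The Hessian of f at 0 has rank 0. Corank 2; j^3 = s^3 is a perfect cube, so E-series; the 4-jet and mu = 6 give E_6. The Hessian of g at 0 has rank 0. Corank 2; j^3 = s^2*t has shape L^2 M (L != M), so D-series; mu = 9 gives D_9. f is E_6 but g is D_9, hence not right-equivalent.

No.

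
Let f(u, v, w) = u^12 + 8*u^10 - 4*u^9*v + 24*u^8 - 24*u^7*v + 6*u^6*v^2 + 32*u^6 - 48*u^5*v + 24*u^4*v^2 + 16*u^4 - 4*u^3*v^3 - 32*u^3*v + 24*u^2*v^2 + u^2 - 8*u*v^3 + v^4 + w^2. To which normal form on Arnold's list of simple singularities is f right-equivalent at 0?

A_3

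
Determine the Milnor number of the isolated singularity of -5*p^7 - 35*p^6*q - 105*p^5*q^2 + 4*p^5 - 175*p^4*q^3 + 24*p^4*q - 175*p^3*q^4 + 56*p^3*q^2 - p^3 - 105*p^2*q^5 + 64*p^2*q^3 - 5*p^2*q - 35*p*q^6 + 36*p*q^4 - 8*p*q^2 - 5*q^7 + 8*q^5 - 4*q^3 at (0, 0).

8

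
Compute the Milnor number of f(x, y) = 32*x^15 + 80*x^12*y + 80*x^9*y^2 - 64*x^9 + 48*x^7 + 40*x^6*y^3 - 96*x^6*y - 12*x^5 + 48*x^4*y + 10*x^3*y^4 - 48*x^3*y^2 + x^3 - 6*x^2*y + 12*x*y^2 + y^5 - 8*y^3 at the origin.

8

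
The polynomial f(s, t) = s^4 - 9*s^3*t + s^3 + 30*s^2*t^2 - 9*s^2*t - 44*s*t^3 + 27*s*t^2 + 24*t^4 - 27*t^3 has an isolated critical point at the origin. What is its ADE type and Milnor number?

Type E_{7}, Milnor number mu = 7.

The Hessian of f at 0 has rank 0. Corank 2; j^3 = (s - 3*t)^3 is a perfect cube, so E-series; the 4-jet and mu = 7 give E_7.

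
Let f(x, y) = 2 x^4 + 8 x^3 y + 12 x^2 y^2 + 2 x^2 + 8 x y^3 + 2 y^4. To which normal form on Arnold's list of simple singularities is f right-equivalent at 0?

The Hessian of f at 0 has rank 1. Corank 1: A-series; mu = 3 gives A_3.

A3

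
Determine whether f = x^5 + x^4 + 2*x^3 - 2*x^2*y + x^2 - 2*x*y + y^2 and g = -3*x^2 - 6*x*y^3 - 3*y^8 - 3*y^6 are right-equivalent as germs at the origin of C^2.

No.

The Hessian of f at 0 has rank 1. Corank 1: A-series; mu = 4 gives A_4. The Hessian of g at 0 has rank 1. Corank 1: A-series; mu = 7 gives A_7. f is A_4 but g is A_7, hence not right-equivalent.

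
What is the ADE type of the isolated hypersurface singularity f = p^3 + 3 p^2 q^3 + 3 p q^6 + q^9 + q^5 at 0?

E_8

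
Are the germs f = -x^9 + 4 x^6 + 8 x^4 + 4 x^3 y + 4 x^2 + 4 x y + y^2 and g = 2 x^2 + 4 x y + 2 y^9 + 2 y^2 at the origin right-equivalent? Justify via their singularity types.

Yes.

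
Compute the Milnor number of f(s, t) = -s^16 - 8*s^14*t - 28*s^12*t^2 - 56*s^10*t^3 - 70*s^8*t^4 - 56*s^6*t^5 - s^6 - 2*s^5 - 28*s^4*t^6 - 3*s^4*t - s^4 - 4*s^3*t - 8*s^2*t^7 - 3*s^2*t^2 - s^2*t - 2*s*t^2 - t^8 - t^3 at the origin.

The Hessian of f at 0 is [[0, 0], [0, 0]] with rank 0, so corank 2. A Groebner basis of the Jacobian ideal J(f) in C{s,t} is {s^4 + s^3 - s*t - t^2, -7*s^3/8 + s^2/8 + s*t^3 - 6*s*t^2 + 33*s*t/8 - 3*t^3 + 4*t^2, 5*s^3/2 - s^2/2 + 14*s*t^2 - 23*s*t/2 + t^4 + 6*t^3 - 11*t^2, s^2*t + s*t + t^2}; counting standard monomials gives mu = 9. Corank 2; j^3 = -t*(s + t)^2 has shape L^2 M (L != M), so D-series; mu = 9 gives D_9.

9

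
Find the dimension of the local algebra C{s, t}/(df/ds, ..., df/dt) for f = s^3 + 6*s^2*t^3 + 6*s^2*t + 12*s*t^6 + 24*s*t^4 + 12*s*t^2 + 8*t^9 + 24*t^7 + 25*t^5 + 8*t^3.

8

The Hessian of f at 0 is [[0, 0], [0, 0]] with rank 0, so corank 2. A Groebner basis of the Jacobian ideal J(f) in C{s,t} is {s^2/4 + s*t^3 + s*t + t^2, t^4, s^3 - 12*s*t^2 - 16*t^3, s^2*t + 4*s*t^2 + 4*t^3}; counting standard monomials gives mu = 8. Corank 2; j^3 = (s + 2*t)^3 is a perfect cube, so E-series; the 5-jet and mu = 8 give E_8.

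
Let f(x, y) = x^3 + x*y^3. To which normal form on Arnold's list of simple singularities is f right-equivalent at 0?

E_{7}

The Hessian of f at 0 is [[0, 0], [0, 0]] with rank 0, so corank 2. A Groebner basis of the Jacobian ideal J(f) in C{x,y} is {x^3, x*y^2, 3*x^2 + y^3}; counting standard monomials gives mu = 7. Corank 2; j^3 = x^3 is a perfect cube, so E-series; the 4-jet and mu = 7 give E_7.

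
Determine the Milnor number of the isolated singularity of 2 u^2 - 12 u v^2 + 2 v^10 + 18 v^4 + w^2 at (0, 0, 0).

The Hessian of f at 0 has rank 2. Corank 1: A-series; mu = 9 gives A_9.

9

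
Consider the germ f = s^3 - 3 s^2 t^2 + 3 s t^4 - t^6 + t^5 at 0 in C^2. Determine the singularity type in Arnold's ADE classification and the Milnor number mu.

Type E_8, Milnor number mu = 8.

The Hessian of f at 0 has rank 0. Corank 2; j^3 = s^3 is a perfect cube, so E-series; the 5-jet and mu = 8 give E_8.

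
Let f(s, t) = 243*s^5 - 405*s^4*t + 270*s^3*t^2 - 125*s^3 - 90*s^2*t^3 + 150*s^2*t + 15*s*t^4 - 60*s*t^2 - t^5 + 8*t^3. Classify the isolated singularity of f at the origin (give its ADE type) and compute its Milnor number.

The Hessian of f at 0 is [[0, 0], [0, 0]] with rank 0, so corank 2. A Groebner basis of the Jacobian ideal J(f) in C{s,t} is {t^5, s*t^3 - 23*t^4/60, s^2 - 4*s*t/5 + 4*t^2/25}; counting standard monomials gives mu = 8. Corank 2; j^3 = -(5*s - 2*t)^3 is a perfect cube, so E-series; the 5-jet and mu = 8 give E_8.

Type E_{8}, Milnor number mu = 8.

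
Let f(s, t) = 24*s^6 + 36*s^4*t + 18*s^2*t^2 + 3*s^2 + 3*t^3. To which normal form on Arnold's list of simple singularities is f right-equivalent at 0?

The Hessian of f at 0 has rank 1. Corank 1: A-series; mu = 2 gives A_2.

A_{2}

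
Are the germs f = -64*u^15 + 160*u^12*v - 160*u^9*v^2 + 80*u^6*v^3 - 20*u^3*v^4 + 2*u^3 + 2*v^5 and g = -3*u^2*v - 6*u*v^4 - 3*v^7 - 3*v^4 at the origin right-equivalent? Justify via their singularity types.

The Hessian of f at 0 has rank 0. Corank 2; j^3 = 2*u^3 is a perfect cube, so E-series; the 5-jet and mu = 8 give E_8. The Hessian of g at 0 has rank 0. Corank 2; j^3 = -3*u^2*v has shape L^2 M (L != M), so D-series; mu = 5 gives D_5. f is E_8 but g is D_5, hence not right-equivalent.

No.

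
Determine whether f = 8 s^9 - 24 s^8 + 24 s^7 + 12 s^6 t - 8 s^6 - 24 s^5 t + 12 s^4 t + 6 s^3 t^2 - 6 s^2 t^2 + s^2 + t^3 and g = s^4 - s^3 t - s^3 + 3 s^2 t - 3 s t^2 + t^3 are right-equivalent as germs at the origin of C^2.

No.

The Hessian of f at 0 has rank 1. Corank 1: A-series; mu = 2 gives A_2. The Hessian of g at 0 has rank 0. Corank 2; j^3 = -(s - t)^3 is a perfect cube, so E-series; the 4-jet and mu = 7 give E_7. f is A_2 but g is E_7, hence not right-equivalent.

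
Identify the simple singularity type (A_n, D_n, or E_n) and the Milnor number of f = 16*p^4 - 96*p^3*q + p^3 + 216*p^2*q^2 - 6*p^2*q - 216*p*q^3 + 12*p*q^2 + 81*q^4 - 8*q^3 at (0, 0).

Type E_6, Milnor number mu = 6.

The Hessian of f at 0 is [[0, 0], [0, 0]] with rank 0, so corank 2. A Groebner basis of the Jacobian ideal J(f) in C{p,q} is {q^4, p*q^2 - 11*q^3/6, p^2 - 4*p*q + 4*q^2}; counting standard monomials gives mu = 6. Corank 2; j^3 = (p - 2*q)^3 is a perfect cube, so E-series; the 4-jet and mu = 6 give E_6.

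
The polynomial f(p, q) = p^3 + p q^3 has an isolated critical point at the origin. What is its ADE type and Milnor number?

Type E_{7}, Milnor number mu = 7.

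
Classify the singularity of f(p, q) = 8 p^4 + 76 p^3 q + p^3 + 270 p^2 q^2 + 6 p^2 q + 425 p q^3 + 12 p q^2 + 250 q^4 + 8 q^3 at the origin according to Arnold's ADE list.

E_7

The Hessian of f at 0 has rank 0. Corank 2; j^3 = (p + 2*q)^3 is a perfect cube, so E-series; the 4-jet and mu = 7 give E_7.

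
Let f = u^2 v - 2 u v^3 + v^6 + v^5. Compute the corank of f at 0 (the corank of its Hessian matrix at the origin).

Hessian at 0 has rank 0.

2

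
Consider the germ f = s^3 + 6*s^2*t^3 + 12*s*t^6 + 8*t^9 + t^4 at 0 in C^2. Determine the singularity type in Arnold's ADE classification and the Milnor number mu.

Type E6, Milnor number mu = 6.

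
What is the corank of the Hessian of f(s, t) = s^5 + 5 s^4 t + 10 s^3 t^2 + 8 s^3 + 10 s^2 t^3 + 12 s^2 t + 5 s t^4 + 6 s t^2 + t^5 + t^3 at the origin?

2

Hessian at 0 has rank 0.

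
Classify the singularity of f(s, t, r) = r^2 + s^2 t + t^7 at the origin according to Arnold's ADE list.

D_{8}

The Hessian of f at 0 is [[0, 0, 0], [0, 0, 0], [0, 0, 2]] with rank 1, so corank 2. A Groebner basis of the Jacobian ideal J(f) in C{s,t,r} is {s^2/7 + t^6, s^3, s*t, r}; counting standard monomials gives mu = 8. Corank 2; j^3 = s^2*t has shape L^2 M (L != M), so D-series; mu = 8 gives D_8.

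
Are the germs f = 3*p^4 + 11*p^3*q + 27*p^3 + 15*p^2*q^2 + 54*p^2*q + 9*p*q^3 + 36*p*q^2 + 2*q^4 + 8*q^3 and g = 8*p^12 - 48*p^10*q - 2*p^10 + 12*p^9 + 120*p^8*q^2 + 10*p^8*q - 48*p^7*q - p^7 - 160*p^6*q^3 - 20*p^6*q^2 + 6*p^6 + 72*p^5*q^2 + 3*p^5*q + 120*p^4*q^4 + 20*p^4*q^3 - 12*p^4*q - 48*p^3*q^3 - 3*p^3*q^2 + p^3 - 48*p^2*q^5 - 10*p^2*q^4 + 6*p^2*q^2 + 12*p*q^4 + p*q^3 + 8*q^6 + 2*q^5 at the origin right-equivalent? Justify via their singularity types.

The Hessian of f at 0 is [[0, 0], [0, 0]] with rank 0, so corank 2. A Groebner basis of the Jacobian ideal J(f) in C{p,q} is {19683*p^2 + 26244*p*q + q^4 + 27*q^3 + 8748*q^2, p^3 + 270*p^2 + 360*p*q + 2*q^3/3 + 120*q^2, p^2*q - 243*p^2 - 324*p*q - 7*q^3/9 - 108*q^2, 162*p^2 + p*q^2 + 216*p*q + 8*q^3/9 + 72*q^2}; counting standard monomials gives mu = 7. Corank 2; j^3 = (3*p + 2*q)^3 is a perfect cube, so E-series; the 4-jet and mu = 7 give E_7. The Hessian of g at 0 is [[0, 0], [0, 0]] with rank 0, so corank 2. A Groebner basis of the Jacobian ideal J(g) in C{p,q} is {-p^2/4 + q^4 - q^3/12, p^3, p^2*q + p^2/12 + q^3/36, p^2/2 + p*q^2 + q^3/6}; counting standard monomials gives mu = 7. Corank 2; j^3 = p^3 is a perfect cube, so E-series; the 4-jet and mu = 7 give E_7. Both have type E_7, hence right-equivalent.

Yes.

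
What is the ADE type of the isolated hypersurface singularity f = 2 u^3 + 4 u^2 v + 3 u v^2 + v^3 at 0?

The Hessian of f at 0 has rank 0. Corank 2; j^3 = (u + v)*(2*u^2 + 2*u*v + v^2) splits into three distinct lines over C (the quadratic factor has nonzero discriminant), so D_4.

D_{4}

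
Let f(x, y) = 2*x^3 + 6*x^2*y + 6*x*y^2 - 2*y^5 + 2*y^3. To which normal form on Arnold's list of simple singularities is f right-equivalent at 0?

E8

The Hessian of f at 0 is [[0, 0], [0, 0]] with rank 0, so corank 2. A Groebner basis of the Jacobian ideal J(f) in C{x,y} is {y^4, x^2 + 2*x*y + y^2}; counting standard monomials gives mu = 8. Corank 2; j^3 = 2*(x + y)^3 is a perfect cube, so E-series; the 5-jet and mu = 8 give E_8.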